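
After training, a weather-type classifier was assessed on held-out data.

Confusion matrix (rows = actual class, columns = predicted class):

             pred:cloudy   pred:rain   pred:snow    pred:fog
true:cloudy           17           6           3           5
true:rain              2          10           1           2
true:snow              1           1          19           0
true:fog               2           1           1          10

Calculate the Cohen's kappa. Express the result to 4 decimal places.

Observed agreement pₒ = trace/N = 56/81 = 0.69136
Expected agreement pₑ = Σ (rowᵢ·colᵢ)/N² = (31·22 + 15·18 + 21·24 + 14·17)/81² = 0.25819
κ = (pₒ − pₑ)/(1 − pₑ) = (0.69136 − 0.25819)/(1 − 0.25819) = 0.5839

0.5839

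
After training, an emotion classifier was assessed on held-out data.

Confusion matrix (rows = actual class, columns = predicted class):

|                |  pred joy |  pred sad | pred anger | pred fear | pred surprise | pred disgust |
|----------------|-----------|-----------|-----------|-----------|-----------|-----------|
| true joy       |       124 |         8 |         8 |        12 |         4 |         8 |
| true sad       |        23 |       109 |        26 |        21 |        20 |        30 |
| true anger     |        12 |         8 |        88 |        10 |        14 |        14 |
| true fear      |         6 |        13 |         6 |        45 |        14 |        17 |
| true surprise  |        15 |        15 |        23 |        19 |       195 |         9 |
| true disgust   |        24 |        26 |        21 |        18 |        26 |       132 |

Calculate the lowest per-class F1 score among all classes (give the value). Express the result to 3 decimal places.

0.398

Per-class F1 score (2·TP/(2·TP+FP+FN)):
  joy: TP=124, FP=23+12+6+15+24=80, FN=8+8+12+4+8=40 → 248/368 = 0.6739
  sad: TP=109, FP=8+8+13+15+26=70, FN=23+26+21+20+30=120 → 218/408 = 0.5343
  anger: TP=88, FP=8+26+6+23+21=84, FN=12+8+10+14+14=58 → 176/318 = 0.5535
  fear: TP=45, FP=12+21+10+19+18=80, FN=6+13+6+14+17=56 → 90/226 = 0.3982
  surprise: TP=195, FP=4+20+14+14+26=78, FN=15+15+23+19+9=81 → 390/549 = 0.7104
  disgust: TP=132, FP=8+30+14+17+9=78, FN=24+26+21+18+26=115 → 264/457 = 0.5777
Lowest is class 'fear' with F1 score = 0.398.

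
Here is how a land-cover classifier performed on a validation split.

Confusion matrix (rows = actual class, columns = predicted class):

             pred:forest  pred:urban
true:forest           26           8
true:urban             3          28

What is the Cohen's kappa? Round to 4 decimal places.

Observed agreement pₒ = trace/N = 54/65 = 0.83077
Expected agreement pₑ = Σ (rowᵢ·colᵢ)/N² = (34·29 + 31·36)/65² = 0.49751
κ = (pₒ − pₑ)/(1 − pₑ) = (0.83077 − 0.49751)/(1 − 0.49751) = 0.6632

0.6632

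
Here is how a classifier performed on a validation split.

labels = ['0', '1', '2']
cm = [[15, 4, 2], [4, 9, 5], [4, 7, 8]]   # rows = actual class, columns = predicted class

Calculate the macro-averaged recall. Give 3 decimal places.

0.545

Per-class recall (TP/(TP+FN)):
  0: TP=15, FN=4+2=6 → 15/21 = 0.7143
  1: TP=9, FN=4+5=9 → 9/18 = 0.5000
  2: TP=8, FN=4+7=11 → 8/19 = 0.4211
Macro-recall = mean = (0.7143 + 0.5000 + 0.4211) / 3 = 0.545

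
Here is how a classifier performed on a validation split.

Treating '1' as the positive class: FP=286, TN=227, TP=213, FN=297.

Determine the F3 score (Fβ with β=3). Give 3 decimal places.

Fβ = (1+β²)·TP / ((1+β²)·TP + β²·FN + FP), with β²=9
= 10·213 / (10·213 + 9·297 + 286) = 0.419

0.419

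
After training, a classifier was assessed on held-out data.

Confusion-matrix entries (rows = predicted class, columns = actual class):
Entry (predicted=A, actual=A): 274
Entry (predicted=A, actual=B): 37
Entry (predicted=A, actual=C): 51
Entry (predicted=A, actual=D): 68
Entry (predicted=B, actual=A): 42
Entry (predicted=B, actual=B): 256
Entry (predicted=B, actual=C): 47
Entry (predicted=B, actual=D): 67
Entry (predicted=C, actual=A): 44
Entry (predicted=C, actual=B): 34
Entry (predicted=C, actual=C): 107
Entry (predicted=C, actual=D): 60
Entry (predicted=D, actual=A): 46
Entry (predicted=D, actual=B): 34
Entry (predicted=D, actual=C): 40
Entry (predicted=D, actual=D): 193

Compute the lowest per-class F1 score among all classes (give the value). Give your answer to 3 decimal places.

0.437

Per-class F1 score (2·TP/(2·TP+FP+FN)):
  A: TP=274, FP=37+51+68=156, FN=42+44+46=132 → 548/836 = 0.6555
  B: TP=256, FP=42+47+67=156, FN=37+34+34=105 → 512/773 = 0.6624
  C: TP=107, FP=44+34+60=138, FN=51+47+40=138 → 214/490 = 0.4367
  D: TP=193, FP=46+34+40=120, FN=68+67+60=195 → 386/701 = 0.5506
Lowest is class 'C' with F1 score = 0.437.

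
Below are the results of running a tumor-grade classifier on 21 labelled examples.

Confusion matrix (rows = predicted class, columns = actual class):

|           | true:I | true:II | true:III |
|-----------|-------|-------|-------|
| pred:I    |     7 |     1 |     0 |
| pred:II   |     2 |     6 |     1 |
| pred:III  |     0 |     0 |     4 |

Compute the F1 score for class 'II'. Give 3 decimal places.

0.750

F1 score = 2·TP/(2·TP+FP+FN).
II: TP=6, FP=2+1=3, FN=1+0=1 → 12/16 = 0.7500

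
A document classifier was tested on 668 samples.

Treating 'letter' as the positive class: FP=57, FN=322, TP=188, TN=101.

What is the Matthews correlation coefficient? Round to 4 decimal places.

0.0069

MCC = (TP·TN − FP·FN) / √((TP+FP)(TP+FN)(TN+FP)(TN+FN))
Numerator = 188·101 − 57·322 = 634
Denominator = √(245·510·158·423) = √8350908300 = 91383.3043
MCC = 634 / 91383.3043 = 0.0069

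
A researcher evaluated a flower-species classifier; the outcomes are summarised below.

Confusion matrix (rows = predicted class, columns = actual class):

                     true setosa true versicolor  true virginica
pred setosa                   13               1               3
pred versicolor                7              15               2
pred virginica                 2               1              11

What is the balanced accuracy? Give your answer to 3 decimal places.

0.720

Balanced accuracy = mean of per-class recall.
  setosa: recall = 13/22 = 0.5909
  versicolor: recall = 15/17 = 0.8824
  virginica: recall = 11/16 = 0.6875
Mean = (0.5909 + 0.8824 + 0.6875) / 3 = 0.720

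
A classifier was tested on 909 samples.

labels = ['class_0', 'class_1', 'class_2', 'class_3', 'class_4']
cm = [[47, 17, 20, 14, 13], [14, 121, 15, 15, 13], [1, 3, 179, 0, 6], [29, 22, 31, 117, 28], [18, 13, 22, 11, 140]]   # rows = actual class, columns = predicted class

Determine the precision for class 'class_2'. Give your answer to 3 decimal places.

0.670

precision = TP/(TP+FP).
class_2: TP=179, FP=20+15+31+22=88 → 179/267 = 0.6704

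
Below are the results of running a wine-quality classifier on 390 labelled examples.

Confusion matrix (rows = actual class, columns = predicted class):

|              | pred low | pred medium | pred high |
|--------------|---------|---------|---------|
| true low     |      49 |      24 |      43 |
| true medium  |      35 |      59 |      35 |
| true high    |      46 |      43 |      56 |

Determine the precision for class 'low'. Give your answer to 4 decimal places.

0.3769

One-vs-rest for 'low': TP = diagonal; FP = other classes predicted 'low'; FN = 'low' predicted as other.
precision = TP/(TP+FP).
low: TP=49, FP=35+46=81 → 49/130 = 0.37692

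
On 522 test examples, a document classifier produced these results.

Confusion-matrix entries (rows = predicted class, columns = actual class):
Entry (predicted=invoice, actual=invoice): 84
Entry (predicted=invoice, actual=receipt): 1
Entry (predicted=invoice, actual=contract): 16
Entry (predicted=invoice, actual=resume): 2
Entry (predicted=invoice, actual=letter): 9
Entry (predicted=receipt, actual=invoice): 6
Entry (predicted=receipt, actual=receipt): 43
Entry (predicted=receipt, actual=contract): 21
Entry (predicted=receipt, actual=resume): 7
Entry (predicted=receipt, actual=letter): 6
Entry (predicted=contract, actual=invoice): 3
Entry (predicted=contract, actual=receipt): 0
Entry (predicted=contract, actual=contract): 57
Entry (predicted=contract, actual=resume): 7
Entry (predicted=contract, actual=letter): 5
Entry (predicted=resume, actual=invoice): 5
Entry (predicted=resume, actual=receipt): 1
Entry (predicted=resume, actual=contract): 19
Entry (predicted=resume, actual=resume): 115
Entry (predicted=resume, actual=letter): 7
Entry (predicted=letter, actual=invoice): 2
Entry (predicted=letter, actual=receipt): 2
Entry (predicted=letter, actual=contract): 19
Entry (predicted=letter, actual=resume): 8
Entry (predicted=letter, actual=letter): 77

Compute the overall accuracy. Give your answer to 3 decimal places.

0.720

Accuracy = trace / total = (84+43+57+115+77=376) / 522 = 376/522 = 0.720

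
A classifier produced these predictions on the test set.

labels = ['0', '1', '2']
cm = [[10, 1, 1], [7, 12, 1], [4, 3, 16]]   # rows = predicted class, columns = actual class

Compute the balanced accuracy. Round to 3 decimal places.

Balanced accuracy = mean of per-class recall.
  0: recall = 10/21 = 0.4762
  1: recall = 12/16 = 0.7500
  2: recall = 16/18 = 0.8889
Mean = (0.4762 + 0.7500 + 0.8889) / 3 = 0.705

0.705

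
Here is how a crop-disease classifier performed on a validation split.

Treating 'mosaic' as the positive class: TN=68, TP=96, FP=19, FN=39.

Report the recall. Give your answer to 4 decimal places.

Recall = TP/(TP+FN) = 96/(96+39) = 96/135 = 0.7111

0.7111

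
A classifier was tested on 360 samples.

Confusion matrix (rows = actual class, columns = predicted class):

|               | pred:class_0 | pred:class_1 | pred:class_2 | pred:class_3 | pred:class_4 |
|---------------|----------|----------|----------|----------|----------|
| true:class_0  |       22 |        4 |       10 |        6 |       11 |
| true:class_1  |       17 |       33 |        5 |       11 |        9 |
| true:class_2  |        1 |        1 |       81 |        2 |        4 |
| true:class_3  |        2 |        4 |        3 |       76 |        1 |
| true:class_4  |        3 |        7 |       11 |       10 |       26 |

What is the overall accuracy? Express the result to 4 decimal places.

0.6611

Accuracy = trace / total = (22+33+81+76+26=238) / 360 = 238/360 = 0.6611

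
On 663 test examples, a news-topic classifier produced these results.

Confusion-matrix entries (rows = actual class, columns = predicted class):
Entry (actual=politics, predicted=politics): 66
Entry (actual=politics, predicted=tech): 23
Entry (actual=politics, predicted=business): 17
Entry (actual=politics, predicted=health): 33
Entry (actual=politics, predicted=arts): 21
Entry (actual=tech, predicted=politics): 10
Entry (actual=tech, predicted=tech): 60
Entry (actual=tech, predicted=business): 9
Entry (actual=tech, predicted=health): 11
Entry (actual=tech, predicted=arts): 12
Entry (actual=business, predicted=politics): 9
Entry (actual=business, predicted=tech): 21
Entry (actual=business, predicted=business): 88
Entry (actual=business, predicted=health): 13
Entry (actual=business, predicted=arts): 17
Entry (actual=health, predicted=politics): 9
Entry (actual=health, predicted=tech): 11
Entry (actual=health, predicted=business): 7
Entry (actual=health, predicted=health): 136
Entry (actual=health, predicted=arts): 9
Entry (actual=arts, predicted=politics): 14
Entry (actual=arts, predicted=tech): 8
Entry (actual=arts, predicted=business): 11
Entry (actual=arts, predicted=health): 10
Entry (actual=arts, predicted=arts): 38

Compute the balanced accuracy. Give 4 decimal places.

0.5710

Balanced accuracy = mean of per-class recall.
  politics: recall = 66/160 = 0.41250
  tech: recall = 60/102 = 0.58824
  business: recall = 88/148 = 0.59459
  health: recall = 136/172 = 0.79070
  arts: recall = 38/81 = 0.46914
Mean = (0.41250 + 0.58824 + 0.59459 + 0.79070 + 0.46914) / 5 = 0.5710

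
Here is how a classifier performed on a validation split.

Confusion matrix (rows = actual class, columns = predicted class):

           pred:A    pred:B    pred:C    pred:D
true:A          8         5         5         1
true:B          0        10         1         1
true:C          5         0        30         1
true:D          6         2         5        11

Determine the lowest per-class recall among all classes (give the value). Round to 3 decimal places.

Per-class recall (TP/(TP+FN)):
  A: TP=8, FN=5+5+1=11 → 8/19 = 0.4211
  B: TP=10, FN=0+1+1=2 → 10/12 = 0.8333
  C: TP=30, FN=5+0+1=6 → 30/36 = 0.8333
  D: TP=11, FN=6+2+5=13 → 11/24 = 0.4583
Lowest is class 'A' with recall = 0.421.

0.421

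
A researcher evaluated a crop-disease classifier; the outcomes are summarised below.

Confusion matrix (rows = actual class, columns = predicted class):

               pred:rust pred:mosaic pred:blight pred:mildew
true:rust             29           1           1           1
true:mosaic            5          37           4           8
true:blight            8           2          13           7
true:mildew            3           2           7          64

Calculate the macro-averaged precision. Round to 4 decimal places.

0.7113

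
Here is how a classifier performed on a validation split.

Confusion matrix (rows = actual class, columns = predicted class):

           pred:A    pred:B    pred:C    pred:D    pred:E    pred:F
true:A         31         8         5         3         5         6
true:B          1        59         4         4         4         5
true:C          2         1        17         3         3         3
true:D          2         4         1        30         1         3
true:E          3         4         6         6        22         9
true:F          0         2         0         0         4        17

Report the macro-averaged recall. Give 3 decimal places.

0.633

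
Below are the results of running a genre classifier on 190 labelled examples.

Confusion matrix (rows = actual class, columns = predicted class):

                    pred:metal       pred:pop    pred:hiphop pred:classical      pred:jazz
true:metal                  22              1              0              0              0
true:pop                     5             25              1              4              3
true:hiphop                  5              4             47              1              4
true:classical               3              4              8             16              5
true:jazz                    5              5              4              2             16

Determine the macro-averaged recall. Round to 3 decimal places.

0.666

Per-class recall (TP/(TP+FN)):
  metal: TP=22, FN=1+0+0+0=1 → 22/23 = 0.9565
  pop: TP=25, FN=5+1+4+3=13 → 25/38 = 0.6579
  hiphop: TP=47, FN=5+4+1+4=14 → 47/61 = 0.7705
  classical: TP=16, FN=3+4+8+5=20 → 16/36 = 0.4444
  jazz: TP=16, FN=5+5+4+2=16 → 16/32 = 0.5000
Macro-recall = mean = (0.9565 + 0.6579 + 0.7705 + 0.4444 + 0.5000) / 5 = 0.666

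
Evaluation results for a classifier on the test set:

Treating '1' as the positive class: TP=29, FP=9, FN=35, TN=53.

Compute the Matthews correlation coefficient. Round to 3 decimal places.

0.335

MCC = (TP·TN − FP·FN) / √((TP+FP)(TP+FN)(TN+FP)(TN+FN))
Numerator = 29·53 − 9·35 = 1222
Denominator = √(38·64·62·88) = √13268992 = 3642.6628
MCC = 1222 / 3642.6628 = 0.335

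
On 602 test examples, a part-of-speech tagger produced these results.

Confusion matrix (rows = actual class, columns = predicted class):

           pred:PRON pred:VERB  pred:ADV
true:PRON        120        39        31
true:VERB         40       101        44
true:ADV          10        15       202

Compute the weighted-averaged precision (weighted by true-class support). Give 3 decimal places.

Per-class precision (TP/(TP+FP)):
  PRON: TP=120, FP=40+10=50 → 120/170 = 0.7059
  VERB: TP=101, FP=39+15=54 → 101/155 = 0.6516
  ADV: TP=202, FP=31+44=75 → 202/277 = 0.7292
Weighted-precision = Σ (supportᵢ/N)·precisionᵢ with N=602: (190/602)·0.7059 + (185/602)·0.6516 + (227/602)·0.7292 = 0.698

0.698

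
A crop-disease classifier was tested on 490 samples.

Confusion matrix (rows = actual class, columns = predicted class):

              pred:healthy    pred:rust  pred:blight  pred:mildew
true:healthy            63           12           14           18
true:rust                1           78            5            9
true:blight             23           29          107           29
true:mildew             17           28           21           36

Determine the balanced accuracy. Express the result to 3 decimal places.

0.587

Balanced accuracy = mean of per-class recall.
  healthy: recall = 63/107 = 0.5888
  rust: recall = 78/93 = 0.8387
  blight: recall = 107/188 = 0.5691
  mildew: recall = 36/102 = 0.3529
Mean = (0.5888 + 0.8387 + 0.5691 + 0.3529) / 4 = 0.587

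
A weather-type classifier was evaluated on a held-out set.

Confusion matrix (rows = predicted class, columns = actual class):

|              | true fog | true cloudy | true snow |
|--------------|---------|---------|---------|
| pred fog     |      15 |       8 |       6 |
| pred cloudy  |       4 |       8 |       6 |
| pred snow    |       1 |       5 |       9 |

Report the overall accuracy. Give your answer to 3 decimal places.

Accuracy = trace / total = (15+8+9=32) / 62 = 32/62 = 0.516

0.516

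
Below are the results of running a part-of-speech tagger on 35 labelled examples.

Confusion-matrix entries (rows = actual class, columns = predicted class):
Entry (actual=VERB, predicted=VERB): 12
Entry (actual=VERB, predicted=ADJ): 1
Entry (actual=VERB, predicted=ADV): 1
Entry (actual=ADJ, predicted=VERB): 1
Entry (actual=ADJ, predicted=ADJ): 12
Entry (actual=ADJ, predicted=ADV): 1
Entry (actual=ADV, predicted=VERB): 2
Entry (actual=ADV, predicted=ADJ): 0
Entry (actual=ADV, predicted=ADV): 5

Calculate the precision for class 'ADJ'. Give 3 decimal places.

Treat 'ADJ' as positive and all other classes as negative.
precision = TP/(TP+FP).
ADJ: TP=12, FP=1+0=1 → 12/13 = 0.9231

0.923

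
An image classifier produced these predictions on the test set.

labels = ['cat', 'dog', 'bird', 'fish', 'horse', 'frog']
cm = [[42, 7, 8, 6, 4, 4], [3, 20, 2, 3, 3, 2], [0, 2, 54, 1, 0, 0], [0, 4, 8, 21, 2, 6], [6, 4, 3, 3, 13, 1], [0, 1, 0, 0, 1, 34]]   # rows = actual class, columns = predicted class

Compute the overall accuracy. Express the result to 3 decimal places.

0.687

Accuracy = trace / total = (42+20+54+21+13+34=184) / 268 = 184/268 = 0.687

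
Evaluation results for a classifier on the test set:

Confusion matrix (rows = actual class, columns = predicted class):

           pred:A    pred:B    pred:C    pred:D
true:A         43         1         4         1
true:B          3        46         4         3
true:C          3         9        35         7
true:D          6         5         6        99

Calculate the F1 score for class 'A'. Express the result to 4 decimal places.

0.8269

Treat 'A' as positive and all other classes as negative.
F1 score = 2·TP/(2·TP+FP+FN).
A: TP=43, FP=3+3+6=12, FN=1+4+1=6 → 86/104 = 0.82692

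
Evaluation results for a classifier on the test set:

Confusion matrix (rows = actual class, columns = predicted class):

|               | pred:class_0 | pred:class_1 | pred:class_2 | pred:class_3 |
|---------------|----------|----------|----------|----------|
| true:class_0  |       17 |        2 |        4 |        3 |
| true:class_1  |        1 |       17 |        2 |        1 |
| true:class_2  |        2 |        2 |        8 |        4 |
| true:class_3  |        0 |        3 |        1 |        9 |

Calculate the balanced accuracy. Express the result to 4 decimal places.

0.6639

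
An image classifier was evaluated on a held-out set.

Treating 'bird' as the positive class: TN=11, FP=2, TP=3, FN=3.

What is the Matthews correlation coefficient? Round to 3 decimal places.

MCC = (TP·TN − FP·FN) / √((TP+FP)(TP+FN)(TN+FP)(TN+FN))
Numerator = 3·11 − 2·3 = 27
Denominator = √(5·6·13·14) = √5460 = 73.8918
MCC = 27 / 73.8918 = 0.365

0.365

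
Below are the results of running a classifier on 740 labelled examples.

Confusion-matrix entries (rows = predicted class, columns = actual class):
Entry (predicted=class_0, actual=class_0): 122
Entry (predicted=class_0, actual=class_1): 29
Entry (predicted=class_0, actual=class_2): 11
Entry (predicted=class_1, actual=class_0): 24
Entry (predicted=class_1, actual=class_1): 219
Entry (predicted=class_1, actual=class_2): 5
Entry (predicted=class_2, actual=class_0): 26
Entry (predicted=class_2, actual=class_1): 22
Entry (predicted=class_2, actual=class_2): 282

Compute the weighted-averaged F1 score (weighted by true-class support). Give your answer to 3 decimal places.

Per-class F1 score (2·TP/(2·TP+FP+FN)):
  class_0: TP=122, FP=29+11=40, FN=24+26=50 → 244/334 = 0.7305
  class_1: TP=219, FP=24+5=29, FN=29+22=51 → 438/518 = 0.8456
  class_2: TP=282, FP=26+22=48, FN=11+5=16 → 564/628 = 0.8981
Weighted-F1 score = Σ (supportᵢ/N)·F1 scoreᵢ with N=740: (172/740)·0.7305 + (270/740)·0.8456 + (298/740)·0.8981 = 0.840

0.840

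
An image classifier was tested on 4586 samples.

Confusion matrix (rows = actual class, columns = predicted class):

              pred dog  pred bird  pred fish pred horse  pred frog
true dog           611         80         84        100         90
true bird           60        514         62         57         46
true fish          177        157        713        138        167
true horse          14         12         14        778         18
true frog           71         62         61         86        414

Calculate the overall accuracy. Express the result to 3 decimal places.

0.661

Accuracy = trace / total = (611+514+713+778+414=3030) / 4586 = 3030/4586 = 0.661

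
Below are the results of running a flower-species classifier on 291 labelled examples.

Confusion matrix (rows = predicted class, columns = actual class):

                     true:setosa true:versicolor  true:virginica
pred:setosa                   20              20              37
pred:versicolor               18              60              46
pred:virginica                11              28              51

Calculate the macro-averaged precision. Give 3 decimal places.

0.437

Per-class precision (TP/(TP+FP)):
  setosa: TP=20, FP=20+37=57 → 20/77 = 0.2597
  versicolor: TP=60, FP=18+46=64 → 60/124 = 0.4839
  virginica: TP=51, FP=11+28=39 → 51/90 = 0.5667
Macro-precision = mean = (0.2597 + 0.4839 + 0.5667) / 3 = 0.437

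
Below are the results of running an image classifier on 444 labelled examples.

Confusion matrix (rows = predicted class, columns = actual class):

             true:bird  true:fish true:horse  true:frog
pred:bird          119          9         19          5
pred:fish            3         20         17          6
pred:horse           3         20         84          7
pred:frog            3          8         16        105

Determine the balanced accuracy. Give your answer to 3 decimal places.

Balanced accuracy = mean of per-class recall.
  bird: recall = 119/128 = 0.9297
  fish: recall = 20/57 = 0.3509
  horse: recall = 84/136 = 0.6176
  frog: recall = 105/123 = 0.8537
Mean = (0.9297 + 0.3509 + 0.6176 + 0.8537) / 4 = 0.688

0.688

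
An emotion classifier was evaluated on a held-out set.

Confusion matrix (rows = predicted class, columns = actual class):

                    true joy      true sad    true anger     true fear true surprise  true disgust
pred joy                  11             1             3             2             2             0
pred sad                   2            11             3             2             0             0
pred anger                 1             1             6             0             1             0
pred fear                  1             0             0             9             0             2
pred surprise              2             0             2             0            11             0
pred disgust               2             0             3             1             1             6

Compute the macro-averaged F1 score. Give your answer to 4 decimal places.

0.6245

Per-class F1 score (2·TP/(2·TP+FP+FN)):
  joy: TP=11, FP=1+3+2+2+0=8, FN=2+1+1+2+2=8 → 22/38 = 0.57895
  sad: TP=11, FP=2+3+2+0+0=7, FN=1+1+0+0+0=2 → 22/31 = 0.70968
  anger: TP=6, FP=1+1+0+1+0=3, FN=3+3+0+2+3=11 → 12/26 = 0.46154
  fear: TP=9, FP=1+0+0+0+2=3, FN=2+2+0+0+1=5 → 18/26 = 0.69231
  surprise: TP=11, FP=2+0+2+0+0=4, FN=2+0+1+0+1=4 → 22/30 = 0.73333
  disgust: TP=6, FP=2+0+3+1+1=7, FN=0+0+0+2+0=2 → 12/21 = 0.57143
Macro-F1 score = mean = (0.57895 + 0.70968 + 0.46154 + 0.69231 + 0.73333 + 0.57143) / 6 = 0.6245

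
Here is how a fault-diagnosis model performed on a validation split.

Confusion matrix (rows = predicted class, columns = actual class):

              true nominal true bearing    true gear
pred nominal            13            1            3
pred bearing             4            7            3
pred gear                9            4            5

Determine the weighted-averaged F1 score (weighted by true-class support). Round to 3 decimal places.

Per-class F1 score (2·TP/(2·TP+FP+FN)):
  nominal: TP=13, FP=1+3=4, FN=4+9=13 → 26/43 = 0.6047
  bearing: TP=7, FP=4+3=7, FN=1+4=5 → 14/26 = 0.5385
  gear: TP=5, FP=9+4=13, FN=3+3=6 → 10/29 = 0.3448
Weighted-F1 score = Σ (supportᵢ/N)·F1 scoreᵢ with N=49: (26/49)·0.6047 + (12/49)·0.5385 + (11/49)·0.3448 = 0.530

0.530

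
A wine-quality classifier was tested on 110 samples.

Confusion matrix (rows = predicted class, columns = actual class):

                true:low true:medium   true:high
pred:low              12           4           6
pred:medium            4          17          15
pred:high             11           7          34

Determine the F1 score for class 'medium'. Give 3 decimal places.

0.531

Treat 'medium' as positive and all other classes as negative.
F1 score = 2·TP/(2·TP+FP+FN).
medium: TP=17, FP=4+15=19, FN=4+7=11 → 34/64 = 0.5313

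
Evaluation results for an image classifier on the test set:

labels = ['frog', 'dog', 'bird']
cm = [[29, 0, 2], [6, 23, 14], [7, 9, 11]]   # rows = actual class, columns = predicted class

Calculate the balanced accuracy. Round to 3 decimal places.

0.626

Balanced accuracy = mean of per-class recall.
  frog: recall = 29/31 = 0.9355
  dog: recall = 23/43 = 0.5349
  bird: recall = 11/27 = 0.4074
Mean = (0.9355 + 0.5349 + 0.4074) / 3 = 0.626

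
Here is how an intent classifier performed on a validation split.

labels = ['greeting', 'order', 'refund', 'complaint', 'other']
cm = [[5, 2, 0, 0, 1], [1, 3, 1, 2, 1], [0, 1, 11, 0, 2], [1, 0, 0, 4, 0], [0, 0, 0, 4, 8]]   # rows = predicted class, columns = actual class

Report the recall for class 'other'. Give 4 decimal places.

0.6667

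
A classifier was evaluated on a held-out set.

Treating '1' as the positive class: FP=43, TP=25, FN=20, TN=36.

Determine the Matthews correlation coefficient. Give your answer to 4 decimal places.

0.0109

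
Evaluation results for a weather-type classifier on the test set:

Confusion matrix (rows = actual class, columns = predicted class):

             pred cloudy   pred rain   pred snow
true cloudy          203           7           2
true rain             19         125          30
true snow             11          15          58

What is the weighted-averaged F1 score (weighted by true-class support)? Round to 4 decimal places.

0.8190

Per-class F1 score (2·TP/(2·TP+FP+FN)):
  cloudy: TP=203, FP=19+11=30, FN=7+2=9 → 406/445 = 0.91236
  rain: TP=125, FP=7+15=22, FN=19+30=49 → 250/321 = 0.77882
  snow: TP=58, FP=2+30=32, FN=11+15=26 → 116/174 = 0.66667
Weighted-F1 score = Σ (supportᵢ/N)·F1 scoreᵢ with N=470: (212/470)·0.91236 + (174/470)·0.77882 + (84/470)·0.66667 = 0.8190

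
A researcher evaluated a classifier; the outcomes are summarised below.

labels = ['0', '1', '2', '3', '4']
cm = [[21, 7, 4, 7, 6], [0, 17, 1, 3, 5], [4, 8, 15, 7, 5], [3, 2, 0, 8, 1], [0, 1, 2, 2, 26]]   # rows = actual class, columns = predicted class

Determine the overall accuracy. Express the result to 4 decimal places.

0.5613

Accuracy = trace / total = (21+17+15+8+26=87) / 155 = 87/155 = 0.5613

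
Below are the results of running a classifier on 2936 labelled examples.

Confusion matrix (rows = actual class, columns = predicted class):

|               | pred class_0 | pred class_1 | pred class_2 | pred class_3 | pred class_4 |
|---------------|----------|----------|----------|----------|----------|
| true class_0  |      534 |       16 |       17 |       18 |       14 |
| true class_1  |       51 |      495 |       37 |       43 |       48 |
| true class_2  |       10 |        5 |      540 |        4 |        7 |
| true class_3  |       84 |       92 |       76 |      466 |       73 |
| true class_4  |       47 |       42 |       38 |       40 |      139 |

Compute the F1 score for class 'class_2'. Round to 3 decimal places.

0.848

F1 score = 2·TP/(2·TP+FP+FN).
class_2: TP=540, FP=17+37+76+38=168, FN=10+5+4+7=26 → 1080/1274 = 0.8477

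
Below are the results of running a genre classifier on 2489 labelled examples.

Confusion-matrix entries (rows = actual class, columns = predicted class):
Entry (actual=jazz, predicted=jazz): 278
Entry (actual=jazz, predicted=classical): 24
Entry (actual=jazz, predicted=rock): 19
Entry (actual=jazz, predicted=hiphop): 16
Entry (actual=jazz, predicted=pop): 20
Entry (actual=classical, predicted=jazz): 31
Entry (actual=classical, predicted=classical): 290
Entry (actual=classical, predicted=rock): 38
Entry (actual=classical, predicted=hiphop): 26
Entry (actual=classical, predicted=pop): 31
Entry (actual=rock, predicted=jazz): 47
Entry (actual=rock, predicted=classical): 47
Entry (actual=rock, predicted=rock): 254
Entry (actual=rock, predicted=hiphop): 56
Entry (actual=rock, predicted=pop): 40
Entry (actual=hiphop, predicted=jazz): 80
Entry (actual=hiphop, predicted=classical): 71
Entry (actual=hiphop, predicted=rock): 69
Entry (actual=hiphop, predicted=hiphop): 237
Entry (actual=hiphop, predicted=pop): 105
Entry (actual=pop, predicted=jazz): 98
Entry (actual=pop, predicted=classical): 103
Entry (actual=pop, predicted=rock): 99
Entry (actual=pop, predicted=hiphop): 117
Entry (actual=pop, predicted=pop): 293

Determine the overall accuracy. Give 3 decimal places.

Accuracy = trace / total = (278+290+254+237+293=1352) / 2489 = 1352/2489 = 0.543

0.543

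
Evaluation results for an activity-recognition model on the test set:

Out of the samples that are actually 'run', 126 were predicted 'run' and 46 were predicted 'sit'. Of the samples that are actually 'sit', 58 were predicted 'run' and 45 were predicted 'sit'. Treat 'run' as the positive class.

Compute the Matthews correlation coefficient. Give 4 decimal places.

MCC = (TP·TN − FP·FN) / √((TP+FP)(TP+FN)(TN+FP)(TN+FN))
Numerator = 126·45 − 58·46 = 3002
Denominator = √(184·172·103·91) = √296636704 = 17223.1444
MCC = 3002 / 17223.1444 = 0.1743

0.1743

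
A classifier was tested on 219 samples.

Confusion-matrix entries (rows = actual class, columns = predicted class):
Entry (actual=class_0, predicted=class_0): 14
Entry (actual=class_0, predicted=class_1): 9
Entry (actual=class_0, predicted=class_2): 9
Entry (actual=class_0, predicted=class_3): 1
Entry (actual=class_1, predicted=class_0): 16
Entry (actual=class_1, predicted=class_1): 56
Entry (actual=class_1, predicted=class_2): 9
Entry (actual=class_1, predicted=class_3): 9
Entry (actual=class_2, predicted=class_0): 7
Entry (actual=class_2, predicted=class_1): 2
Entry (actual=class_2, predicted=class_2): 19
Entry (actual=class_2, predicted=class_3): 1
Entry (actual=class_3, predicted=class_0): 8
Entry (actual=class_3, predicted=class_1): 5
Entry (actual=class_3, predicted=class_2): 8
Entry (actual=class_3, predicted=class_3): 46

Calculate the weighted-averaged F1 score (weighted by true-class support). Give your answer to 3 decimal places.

Per-class F1 score (2·TP/(2·TP+FP+FN)):
  class_0: TP=14, FP=16+7+8=31, FN=9+9+1=19 → 28/78 = 0.3590
  class_1: TP=56, FP=9+2+5=16, FN=16+9+9=34 → 112/162 = 0.6914
  class_2: TP=19, FP=9+9+8=26, FN=7+2+1=10 → 38/74 = 0.5135
  class_3: TP=46, FP=1+9+1=11, FN=8+5+8=21 → 92/124 = 0.7419
Weighted-F1 score = Σ (supportᵢ/N)·F1 scoreᵢ with N=219: (33/219)·0.3590 + (90/219)·0.6914 + (29/219)·0.5135 + (67/219)·0.7419 = 0.633

0.633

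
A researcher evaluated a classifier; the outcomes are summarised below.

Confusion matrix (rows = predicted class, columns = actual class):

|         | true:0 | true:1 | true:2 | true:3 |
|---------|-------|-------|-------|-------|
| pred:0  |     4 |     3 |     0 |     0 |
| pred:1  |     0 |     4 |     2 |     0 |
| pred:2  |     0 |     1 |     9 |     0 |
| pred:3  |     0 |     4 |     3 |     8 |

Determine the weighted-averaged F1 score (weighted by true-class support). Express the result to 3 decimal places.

Per-class F1 score (2·TP/(2·TP+FP+FN)):
  0: TP=4, FP=3+0+0=3, FN=0+0+0=0 → 8/11 = 0.7273
  1: TP=4, FP=0+2+0=2, FN=3+1+4=8 → 8/18 = 0.4444
  2: TP=9, FP=0+1+0=1, FN=0+2+3=5 → 18/24 = 0.7500
  3: TP=8, FP=0+4+3=7, FN=0+0+0=0 → 16/23 = 0.6957
Weighted-F1 score = Σ (supportᵢ/N)·F1 scoreᵢ with N=38: (4/38)·0.7273 + (12/38)·0.4444 + (14/38)·0.7500 + (8/38)·0.6957 = 0.640

0.640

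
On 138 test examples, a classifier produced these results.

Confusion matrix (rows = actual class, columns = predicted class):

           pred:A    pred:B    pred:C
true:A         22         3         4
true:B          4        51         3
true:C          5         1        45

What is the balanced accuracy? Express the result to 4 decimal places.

0.8401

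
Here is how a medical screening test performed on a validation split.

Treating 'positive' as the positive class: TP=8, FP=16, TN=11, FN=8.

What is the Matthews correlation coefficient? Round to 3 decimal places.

-0.090

MCC = (TP·TN − FP·FN) / √((TP+FP)(TP+FN)(TN+FP)(TN+FN))
Numerator = 8·11 − 16·8 = -40
Denominator = √(24·16·27·19) = √196992 = 443.8378
MCC = -40 / 443.8378 = -0.090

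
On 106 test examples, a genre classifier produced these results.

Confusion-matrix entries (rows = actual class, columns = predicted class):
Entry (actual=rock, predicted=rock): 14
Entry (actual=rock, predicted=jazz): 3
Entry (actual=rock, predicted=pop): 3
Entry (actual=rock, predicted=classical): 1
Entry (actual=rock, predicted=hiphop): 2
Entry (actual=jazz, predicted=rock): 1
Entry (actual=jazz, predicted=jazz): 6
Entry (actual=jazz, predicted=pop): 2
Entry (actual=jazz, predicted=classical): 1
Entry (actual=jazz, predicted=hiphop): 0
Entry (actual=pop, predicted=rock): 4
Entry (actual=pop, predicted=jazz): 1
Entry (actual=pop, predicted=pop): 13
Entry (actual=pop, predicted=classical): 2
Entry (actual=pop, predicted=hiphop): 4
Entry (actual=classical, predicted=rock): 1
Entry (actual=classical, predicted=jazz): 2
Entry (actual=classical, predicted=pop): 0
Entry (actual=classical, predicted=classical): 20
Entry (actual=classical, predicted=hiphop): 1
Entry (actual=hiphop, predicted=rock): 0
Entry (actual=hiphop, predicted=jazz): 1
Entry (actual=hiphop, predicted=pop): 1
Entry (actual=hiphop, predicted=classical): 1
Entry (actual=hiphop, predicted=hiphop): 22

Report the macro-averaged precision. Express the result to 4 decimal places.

Per-class precision (TP/(TP+FP)):
  rock: TP=14, FP=1+4+1+0=6 → 14/20 = 0.70000
  jazz: TP=6, FP=3+1+2+1=7 → 6/13 = 0.46154
  pop: TP=13, FP=3+2+0+1=6 → 13/19 = 0.68421
  classical: TP=20, FP=1+1+2+1=5 → 20/25 = 0.80000
  hiphop: TP=22, FP=2+0+4+1=7 → 22/29 = 0.75862
Macro-precision = mean = (0.70000 + 0.46154 + 0.68421 + 0.80000 + 0.75862) / 5 = 0.6809

0.6809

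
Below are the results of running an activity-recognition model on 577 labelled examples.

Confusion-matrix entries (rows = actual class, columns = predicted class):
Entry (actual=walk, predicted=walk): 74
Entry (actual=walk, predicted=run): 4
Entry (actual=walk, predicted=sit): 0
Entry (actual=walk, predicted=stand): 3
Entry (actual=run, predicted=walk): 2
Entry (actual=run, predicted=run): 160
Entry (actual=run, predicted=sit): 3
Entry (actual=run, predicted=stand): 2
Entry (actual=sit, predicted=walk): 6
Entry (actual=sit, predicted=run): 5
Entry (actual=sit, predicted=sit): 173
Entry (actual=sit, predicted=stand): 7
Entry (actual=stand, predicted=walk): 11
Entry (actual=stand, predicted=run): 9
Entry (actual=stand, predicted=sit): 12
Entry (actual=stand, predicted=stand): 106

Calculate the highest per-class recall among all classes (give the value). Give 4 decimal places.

Per-class recall (TP/(TP+FN)):
  walk: TP=74, FN=4+0+3=7 → 74/81 = 0.91358
  run: TP=160, FN=2+3+2=7 → 160/167 = 0.95808
  sit: TP=173, FN=6+5+7=18 → 173/191 = 0.90576
  stand: TP=106, FN=11+9+12=32 → 106/138 = 0.76812
Highest is class 'run' with recall = 0.9581.

0.9581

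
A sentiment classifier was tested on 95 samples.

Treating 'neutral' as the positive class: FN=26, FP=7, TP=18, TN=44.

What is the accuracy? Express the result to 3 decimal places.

Accuracy = (TP+TN)/N = (18+44)/95 = 0.653

0.653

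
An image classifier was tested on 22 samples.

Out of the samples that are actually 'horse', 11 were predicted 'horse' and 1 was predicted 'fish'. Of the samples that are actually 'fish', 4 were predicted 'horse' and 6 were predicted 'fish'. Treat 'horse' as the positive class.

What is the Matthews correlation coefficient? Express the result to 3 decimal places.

MCC = (TP·TN − FP·FN) / √((TP+FP)(TP+FN)(TN+FP)(TN+FN))
Numerator = 11·6 − 4·1 = 62
Denominator = √(15·12·10·7) = √12600 = 112.2497
MCC = 62 / 112.2497 = 0.552

0.552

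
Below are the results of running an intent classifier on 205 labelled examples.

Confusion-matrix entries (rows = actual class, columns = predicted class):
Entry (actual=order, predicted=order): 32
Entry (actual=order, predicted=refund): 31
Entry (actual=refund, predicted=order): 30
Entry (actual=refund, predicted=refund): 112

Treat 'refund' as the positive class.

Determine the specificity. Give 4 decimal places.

0.5079

Specificity = TN/(TN+FP) = 32/(32+31) = 0.5079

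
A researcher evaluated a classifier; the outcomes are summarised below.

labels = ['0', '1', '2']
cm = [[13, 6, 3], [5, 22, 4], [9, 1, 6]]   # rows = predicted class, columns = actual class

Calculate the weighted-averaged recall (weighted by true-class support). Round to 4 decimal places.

0.5942

Per-class recall (TP/(TP+FN)):
  0: TP=13, FN=5+9=14 → 13/27 = 0.48148
  1: TP=22, FN=6+1=7 → 22/29 = 0.75862
  2: TP=6, FN=3+4=7 → 6/13 = 0.46154
Weighted-recall = Σ (supportᵢ/N)·recallᵢ with N=69: (27/69)·0.48148 + (29/69)·0.75862 + (13/69)·0.46154 = 0.5942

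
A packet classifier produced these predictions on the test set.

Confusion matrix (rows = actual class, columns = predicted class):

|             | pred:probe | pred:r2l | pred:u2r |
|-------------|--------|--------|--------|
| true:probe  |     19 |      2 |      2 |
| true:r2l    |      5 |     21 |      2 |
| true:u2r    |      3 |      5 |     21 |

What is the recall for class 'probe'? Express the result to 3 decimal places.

Take TP from the diagonal, FP from the rest of the 'probe' prediction marginal, FN from the rest of the 'probe' actual marginal.
recall = TP/(TP+FN).
probe: TP=19, FN=2+2=4 → 19/23 = 0.8261

0.826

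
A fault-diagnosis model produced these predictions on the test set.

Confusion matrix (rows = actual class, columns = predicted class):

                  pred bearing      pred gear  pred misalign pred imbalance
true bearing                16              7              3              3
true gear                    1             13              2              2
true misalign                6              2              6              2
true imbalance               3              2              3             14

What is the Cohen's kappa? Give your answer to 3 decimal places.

Observed agreement pₒ = trace/N = 49/85 = 0.5765
Expected agreement pₑ = Σ (rowᵢ·colᵢ)/N² = (29·26 + 18·24 + 16·14 + 22·21)/85² = 0.2591
κ = (pₒ − pₑ)/(1 − pₑ) = (0.5765 − 0.2591)/(1 − 0.2591) = 0.428

0.428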